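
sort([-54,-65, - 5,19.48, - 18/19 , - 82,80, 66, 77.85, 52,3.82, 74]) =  [  -  82,-65, - 54, - 5,-18/19,3.82,19.48, 52,66, 74,77.85, 80 ] 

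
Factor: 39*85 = 3315 = 3^1*5^1* 13^1*17^1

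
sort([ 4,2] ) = [2,4 ] 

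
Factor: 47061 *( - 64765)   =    -  3047905665 = - 3^4 *5^1*7^1*83^1*12953^1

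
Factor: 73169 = 19^1*3851^1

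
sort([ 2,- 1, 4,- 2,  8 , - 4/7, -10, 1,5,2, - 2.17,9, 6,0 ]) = [ - 10, - 2.17, - 2,- 1, -4/7,0, 1, 2, 2, 4, 5, 6,8,9 ] 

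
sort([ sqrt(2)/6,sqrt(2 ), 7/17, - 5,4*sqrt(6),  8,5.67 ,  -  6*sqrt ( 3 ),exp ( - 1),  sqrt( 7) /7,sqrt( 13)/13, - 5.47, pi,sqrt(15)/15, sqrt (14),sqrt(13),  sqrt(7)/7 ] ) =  [ - 6*sqrt(3),  -  5.47, - 5,  sqrt( 2)/6,sqrt( 15 ) /15 , sqrt( 13)/13,exp( -1 ), sqrt(7) /7, sqrt( 7)/7,7/17,sqrt(2),pi, sqrt(13 ),sqrt(14), 5.67,8, 4*sqrt(6)]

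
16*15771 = 252336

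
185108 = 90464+94644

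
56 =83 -27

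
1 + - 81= - 80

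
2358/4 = 589 + 1/2 = 589.50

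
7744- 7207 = 537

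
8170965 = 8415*971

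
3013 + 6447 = 9460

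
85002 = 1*85002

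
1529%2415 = 1529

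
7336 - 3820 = 3516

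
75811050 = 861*88050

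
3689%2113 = 1576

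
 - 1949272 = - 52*37486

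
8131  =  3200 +4931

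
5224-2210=3014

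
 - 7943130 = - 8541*930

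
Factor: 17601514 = 2^1*7^1*1257251^1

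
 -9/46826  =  -9/46826 = -0.00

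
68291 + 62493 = 130784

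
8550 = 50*171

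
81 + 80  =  161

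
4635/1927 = 4635/1927 = 2.41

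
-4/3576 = -1 + 893/894= - 0.00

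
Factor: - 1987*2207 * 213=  - 934070817 = - 3^1*71^1*1987^1*2207^1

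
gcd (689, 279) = 1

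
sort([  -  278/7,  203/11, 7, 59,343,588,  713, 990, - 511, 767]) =[-511, - 278/7, 7, 203/11, 59,  343,588,  713, 767,990]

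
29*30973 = 898217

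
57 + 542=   599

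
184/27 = 184/27  =  6.81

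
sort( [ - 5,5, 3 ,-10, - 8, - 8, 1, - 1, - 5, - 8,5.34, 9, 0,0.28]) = [ - 10, - 8, - 8, - 8, - 5, - 5, - 1, 0,0.28,  1, 3, 5, 5.34, 9 ]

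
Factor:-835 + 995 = 2^5 * 5^1 = 160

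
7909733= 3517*2249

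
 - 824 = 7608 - 8432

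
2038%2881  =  2038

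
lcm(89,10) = 890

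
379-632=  - 253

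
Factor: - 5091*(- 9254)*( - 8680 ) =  - 2^4*3^1*5^1*7^2* 31^1*661^1*1697^1 = - 408933149520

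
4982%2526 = 2456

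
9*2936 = 26424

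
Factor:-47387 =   -  47387^1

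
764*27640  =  21116960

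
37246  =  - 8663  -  - 45909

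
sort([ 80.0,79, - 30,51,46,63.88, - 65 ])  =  [- 65, - 30,46, 51,63.88,79, 80.0]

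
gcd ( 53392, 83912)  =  8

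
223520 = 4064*55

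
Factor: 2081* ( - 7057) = - 14685617 = - 2081^1 * 7057^1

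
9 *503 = 4527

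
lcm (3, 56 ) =168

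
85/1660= 17/332  =  0.05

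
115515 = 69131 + 46384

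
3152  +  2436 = 5588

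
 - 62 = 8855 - 8917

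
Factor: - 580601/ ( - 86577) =3^( - 1)*7^2*17^2*41^1*28859^( - 1)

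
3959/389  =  3959/389 = 10.18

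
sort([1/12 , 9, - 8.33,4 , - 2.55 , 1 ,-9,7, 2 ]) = [ - 9,  -  8.33,- 2.55, 1/12, 1, 2,4 , 7,  9]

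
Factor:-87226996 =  - 2^2*21806749^1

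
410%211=199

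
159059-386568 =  - 227509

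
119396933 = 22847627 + 96549306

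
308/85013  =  308/85013= 0.00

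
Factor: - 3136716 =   -  2^2*3^2*11^1*89^2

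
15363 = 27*569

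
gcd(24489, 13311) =27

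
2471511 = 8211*301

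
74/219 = 74/219 = 0.34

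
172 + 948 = 1120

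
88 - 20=68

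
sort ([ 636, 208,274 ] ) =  [208, 274, 636]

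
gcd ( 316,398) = 2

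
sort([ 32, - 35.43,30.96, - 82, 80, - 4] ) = [  -  82, - 35.43, - 4,30.96, 32,80] 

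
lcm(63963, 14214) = 127926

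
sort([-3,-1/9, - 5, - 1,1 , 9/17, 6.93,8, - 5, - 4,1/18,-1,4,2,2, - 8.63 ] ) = [  -  8.63, - 5, - 5, - 4 ,  -  3,-1, - 1, - 1/9,1/18, 9/17,  1, 2, 2,4, 6.93, 8 ] 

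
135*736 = 99360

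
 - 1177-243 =-1420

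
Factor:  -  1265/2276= - 2^( - 2) * 5^1*11^1*23^1 * 569^(- 1)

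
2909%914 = 167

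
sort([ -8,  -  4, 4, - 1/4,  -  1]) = [-8, - 4,-1, - 1/4, 4 ]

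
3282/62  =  1641/31= 52.94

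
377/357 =377/357 =1.06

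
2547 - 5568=-3021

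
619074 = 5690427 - 5071353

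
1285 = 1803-518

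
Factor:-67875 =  - 3^1* 5^3*181^1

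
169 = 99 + 70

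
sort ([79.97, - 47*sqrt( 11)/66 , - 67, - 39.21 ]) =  [- 67  , -39.21, - 47*sqrt(11) /66,79.97]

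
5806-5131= 675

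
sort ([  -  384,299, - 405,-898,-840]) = [ - 898, - 840,-405, - 384,299 ] 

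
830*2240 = 1859200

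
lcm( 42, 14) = 42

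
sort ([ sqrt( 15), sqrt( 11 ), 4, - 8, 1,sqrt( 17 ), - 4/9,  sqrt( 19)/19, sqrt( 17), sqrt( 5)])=[ - 8 , - 4/9,sqrt( 19) /19, 1, sqrt( 5 ),sqrt(11),  sqrt( 15), 4 , sqrt(17 ),sqrt( 17) ]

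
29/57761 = 29/57761 = 0.00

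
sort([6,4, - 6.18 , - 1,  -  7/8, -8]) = [ - 8,  -  6.18, - 1, - 7/8, 4,6]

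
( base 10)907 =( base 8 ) 1613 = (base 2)1110001011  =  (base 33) rg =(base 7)2434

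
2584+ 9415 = 11999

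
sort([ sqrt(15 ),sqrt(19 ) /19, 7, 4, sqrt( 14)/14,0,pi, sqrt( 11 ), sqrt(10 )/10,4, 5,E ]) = [ 0,sqrt( 19)/19, sqrt( 14) /14, sqrt( 10 )/10, E,pi,sqrt(11), sqrt( 15) , 4, 4,5, 7] 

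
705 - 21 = 684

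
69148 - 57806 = 11342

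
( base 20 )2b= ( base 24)23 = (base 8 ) 63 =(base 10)51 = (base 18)2f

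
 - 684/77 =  - 684/77  =  - 8.88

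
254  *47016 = 11942064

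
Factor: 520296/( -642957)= - 24776/30617  =  -2^3*17^ ( - 1)*19^1*163^1*1801^( - 1)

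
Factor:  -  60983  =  -13^1*4691^1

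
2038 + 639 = 2677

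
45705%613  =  343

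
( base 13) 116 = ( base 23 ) 84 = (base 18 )a8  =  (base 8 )274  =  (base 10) 188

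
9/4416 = 3/1472  =  0.00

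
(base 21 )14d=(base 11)44A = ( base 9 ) 657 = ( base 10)538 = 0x21a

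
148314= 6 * 24719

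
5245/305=1049/61=17.20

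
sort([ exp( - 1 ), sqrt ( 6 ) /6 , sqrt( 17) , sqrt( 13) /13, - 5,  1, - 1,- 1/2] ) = [  -  5, - 1,  -  1/2,sqrt(13)/13,exp(- 1 ),  sqrt( 6)/6,  1, sqrt( 17)]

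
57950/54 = 1073+ 4/27 = 1073.15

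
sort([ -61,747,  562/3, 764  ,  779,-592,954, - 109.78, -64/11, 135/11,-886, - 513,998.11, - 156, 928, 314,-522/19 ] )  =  [-886, - 592,-513, - 156, -109.78,-61, - 522/19, - 64/11, 135/11,562/3,314, 747 , 764  ,  779,928,954, 998.11 ] 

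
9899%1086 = 125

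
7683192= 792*9701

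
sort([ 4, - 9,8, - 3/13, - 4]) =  [-9, - 4,-3/13 , 4, 8] 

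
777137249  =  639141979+137995270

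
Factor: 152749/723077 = 103^1*317^( - 1)*1483^1*2281^(-1)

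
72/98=36/49 = 0.73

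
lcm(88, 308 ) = 616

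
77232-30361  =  46871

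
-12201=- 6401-5800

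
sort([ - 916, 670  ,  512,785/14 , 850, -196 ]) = [ - 916, - 196, 785/14,512, 670, 850]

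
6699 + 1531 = 8230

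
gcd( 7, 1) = 1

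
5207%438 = 389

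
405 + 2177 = 2582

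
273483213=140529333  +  132953880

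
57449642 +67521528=124971170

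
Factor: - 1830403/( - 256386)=2^(-1 )*3^( - 1 )* 13^( - 1)*173^( - 1) * 96337^1 = 96337/13494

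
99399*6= 596394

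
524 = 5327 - 4803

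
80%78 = 2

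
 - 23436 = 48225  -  71661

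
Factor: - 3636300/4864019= - 2^2*3^1*5^2*17^1*19^( - 1) * 23^1*31^1 * 59^ ( - 1) * 4339^ ( - 1) 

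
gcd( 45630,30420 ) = 15210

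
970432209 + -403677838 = 566754371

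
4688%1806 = 1076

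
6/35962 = 3/17981  =  0.00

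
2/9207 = 2/9207  =  0.00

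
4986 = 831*6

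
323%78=11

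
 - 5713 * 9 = -51417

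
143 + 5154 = 5297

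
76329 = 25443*3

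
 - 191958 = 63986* ( - 3 )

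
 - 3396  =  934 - 4330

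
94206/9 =10467 + 1/3 = 10467.33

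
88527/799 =110 +637/799 =110.80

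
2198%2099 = 99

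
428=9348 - 8920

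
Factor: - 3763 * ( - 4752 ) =17881776 = 2^4*3^3*11^1* 53^1*71^1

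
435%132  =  39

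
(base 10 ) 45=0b101101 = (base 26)1j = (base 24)1L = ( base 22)21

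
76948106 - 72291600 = 4656506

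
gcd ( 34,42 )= 2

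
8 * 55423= 443384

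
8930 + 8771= 17701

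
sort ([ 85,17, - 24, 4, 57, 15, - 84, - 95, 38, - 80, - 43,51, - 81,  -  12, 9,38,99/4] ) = [-95, - 84, - 81, - 80, - 43, - 24, - 12,  4,  9, 15  ,  17,99/4, 38,  38, 51, 57 , 85]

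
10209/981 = 3403/327 = 10.41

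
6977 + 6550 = 13527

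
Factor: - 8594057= - 1399^1*6143^1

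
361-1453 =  - 1092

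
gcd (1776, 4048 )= 16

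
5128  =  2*2564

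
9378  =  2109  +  7269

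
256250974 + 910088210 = 1166339184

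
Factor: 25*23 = 575 = 5^2*23^1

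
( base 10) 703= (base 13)421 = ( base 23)17d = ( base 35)K3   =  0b1010111111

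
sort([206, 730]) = [ 206, 730]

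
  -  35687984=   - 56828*628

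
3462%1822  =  1640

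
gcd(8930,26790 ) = 8930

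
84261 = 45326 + 38935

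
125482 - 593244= - 467762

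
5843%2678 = 487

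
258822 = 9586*27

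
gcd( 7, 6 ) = 1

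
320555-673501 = -352946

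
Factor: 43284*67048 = 2902105632 = 2^5 * 3^1 * 17^2 * 29^1 * 3607^1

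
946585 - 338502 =608083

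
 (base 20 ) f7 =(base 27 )ba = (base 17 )111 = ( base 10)307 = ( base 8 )463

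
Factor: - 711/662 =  - 2^(-1 )*3^2 * 79^1 * 331^( - 1)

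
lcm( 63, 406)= 3654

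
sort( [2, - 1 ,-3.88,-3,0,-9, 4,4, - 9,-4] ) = [ - 9,-9, - 4, - 3.88,  -  3, - 1, 0, 2,4,  4] 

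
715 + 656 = 1371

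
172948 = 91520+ 81428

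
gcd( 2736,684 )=684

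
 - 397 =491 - 888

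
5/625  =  1/125 = 0.01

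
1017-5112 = - 4095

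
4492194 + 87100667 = 91592861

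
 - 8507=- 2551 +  - 5956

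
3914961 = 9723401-5808440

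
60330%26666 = 6998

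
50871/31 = 1641 = 1641.00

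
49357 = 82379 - 33022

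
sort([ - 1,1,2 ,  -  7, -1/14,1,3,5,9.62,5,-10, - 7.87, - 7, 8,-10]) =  [ - 10,-10, - 7.87, - 7, - 7, - 1, -1/14,1,1,2, 3,5,5, 8,9.62] 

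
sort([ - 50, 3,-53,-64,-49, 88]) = [ - 64 ,-53, - 50,-49, 3, 88]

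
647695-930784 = - 283089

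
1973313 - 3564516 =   -  1591203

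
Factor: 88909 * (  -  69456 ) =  - 6175263504 = - 2^4*3^1*67^1*1327^1 * 1447^1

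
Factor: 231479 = 231479^1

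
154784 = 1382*112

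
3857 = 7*551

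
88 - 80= 8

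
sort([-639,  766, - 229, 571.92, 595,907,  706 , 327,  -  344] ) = [-639,-344,-229,327 , 571.92, 595,706, 766, 907] 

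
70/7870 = 7/787 = 0.01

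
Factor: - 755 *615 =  - 3^1*5^2 * 41^1*151^1  =  - 464325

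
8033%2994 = 2045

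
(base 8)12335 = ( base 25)8dg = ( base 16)14DD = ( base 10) 5341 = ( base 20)D71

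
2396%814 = 768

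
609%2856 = 609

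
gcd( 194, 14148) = 2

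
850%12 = 10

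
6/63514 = 3/31757 = 0.00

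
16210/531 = 30 + 280/531 = 30.53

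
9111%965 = 426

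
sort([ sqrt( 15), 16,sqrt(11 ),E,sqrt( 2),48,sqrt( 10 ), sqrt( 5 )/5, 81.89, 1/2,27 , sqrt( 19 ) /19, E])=[ sqrt( 19 ) /19, sqrt ( 5 ) /5,  1/2, sqrt (2 ),  E,E,sqrt( 10 ), sqrt( 11), sqrt( 15), 16 , 27,48, 81.89]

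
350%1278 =350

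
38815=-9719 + 48534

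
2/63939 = 2/63939  =  0.00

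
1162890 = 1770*657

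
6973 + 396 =7369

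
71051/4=17762 + 3/4= 17762.75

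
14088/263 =53 + 149/263 = 53.57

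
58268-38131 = 20137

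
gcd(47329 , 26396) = 1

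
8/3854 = 4/1927  =  0.00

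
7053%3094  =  865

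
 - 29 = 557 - 586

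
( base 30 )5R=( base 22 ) 81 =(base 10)177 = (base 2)10110001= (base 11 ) 151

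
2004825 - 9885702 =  - 7880877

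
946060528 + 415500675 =1361561203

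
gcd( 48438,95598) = 18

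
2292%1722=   570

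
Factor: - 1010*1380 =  - 2^3*3^1*5^2*23^1*101^1   =  - 1393800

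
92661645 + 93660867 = 186322512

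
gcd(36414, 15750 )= 126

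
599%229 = 141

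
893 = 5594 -4701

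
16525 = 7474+9051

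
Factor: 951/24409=3/77=3^1*7^( - 1)*11^( - 1 )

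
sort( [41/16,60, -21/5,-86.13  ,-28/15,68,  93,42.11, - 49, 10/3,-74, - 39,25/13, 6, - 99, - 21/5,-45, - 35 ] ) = [- 99  ,-86.13, -74, - 49,  -  45 , - 39, - 35, - 21/5, - 21/5, - 28/15,25/13,41/16,10/3, 6, 42.11,60,68, 93 ] 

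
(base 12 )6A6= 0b1111011110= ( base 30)130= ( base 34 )t4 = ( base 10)990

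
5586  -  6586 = - 1000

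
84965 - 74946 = 10019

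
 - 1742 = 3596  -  5338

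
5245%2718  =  2527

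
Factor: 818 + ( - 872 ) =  - 2^1*3^3 = -54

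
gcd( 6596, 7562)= 2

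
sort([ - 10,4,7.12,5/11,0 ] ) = [ - 10 , 0,5/11,4,7.12] 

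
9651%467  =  311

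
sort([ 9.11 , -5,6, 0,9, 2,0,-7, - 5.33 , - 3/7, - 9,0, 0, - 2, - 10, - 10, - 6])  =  [ - 10, - 10, - 9, - 7, - 6, - 5.33, - 5, -2, - 3/7,  0,0, 0,0,2, 6 , 9, 9.11]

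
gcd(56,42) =14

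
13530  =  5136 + 8394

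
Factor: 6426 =2^1*3^3*7^1*17^1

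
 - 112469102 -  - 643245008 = 530775906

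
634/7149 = 634/7149 = 0.09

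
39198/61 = 39198/61 = 642.59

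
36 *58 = 2088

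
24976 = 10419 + 14557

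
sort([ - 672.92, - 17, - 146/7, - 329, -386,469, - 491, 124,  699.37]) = [ - 672.92, - 491,-386, - 329 ,-146/7 , - 17,124 , 469, 699.37] 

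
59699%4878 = 1163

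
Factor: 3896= 2^3 * 487^1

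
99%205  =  99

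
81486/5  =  81486/5  =  16297.20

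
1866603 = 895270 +971333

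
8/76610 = 4/38305 = 0.00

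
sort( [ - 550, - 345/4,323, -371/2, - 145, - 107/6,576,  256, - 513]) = [-550, - 513, - 371/2,- 145, - 345/4, - 107/6,256,323,576 ] 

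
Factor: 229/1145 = 1/5 = 5^(-1 ) 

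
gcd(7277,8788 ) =1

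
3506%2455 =1051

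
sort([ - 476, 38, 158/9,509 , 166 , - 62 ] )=[  -  476, - 62,158/9,38,166,  509]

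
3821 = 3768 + 53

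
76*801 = 60876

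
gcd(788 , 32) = 4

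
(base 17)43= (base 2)1000111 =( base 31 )29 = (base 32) 27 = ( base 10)71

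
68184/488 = 139 + 44/61= 139.72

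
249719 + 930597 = 1180316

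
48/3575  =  48/3575 = 0.01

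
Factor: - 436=  -  2^2*109^1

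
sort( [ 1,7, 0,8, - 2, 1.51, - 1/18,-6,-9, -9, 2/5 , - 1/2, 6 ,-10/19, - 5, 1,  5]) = [ - 9, - 9,-6,-5, - 2, - 10/19,  -  1/2,-1/18,0,2/5, 1 , 1,1.51, 5 , 6,  7, 8] 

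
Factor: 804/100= 3^1*5^(-2 )*67^1 = 201/25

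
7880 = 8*985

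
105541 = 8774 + 96767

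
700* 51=35700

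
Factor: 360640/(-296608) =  - 2^1  *5^1*7^2* 13^( - 1 )*31^(  -  1 ) = - 490/403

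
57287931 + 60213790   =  117501721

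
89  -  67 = 22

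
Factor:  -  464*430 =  - 2^5*5^1*29^1 * 43^1 =- 199520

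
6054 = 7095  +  -1041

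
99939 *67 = 6695913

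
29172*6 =175032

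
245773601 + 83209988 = 328983589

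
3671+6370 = 10041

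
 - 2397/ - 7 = 2397/7  =  342.43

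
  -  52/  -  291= 52/291= 0.18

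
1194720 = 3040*393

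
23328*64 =1492992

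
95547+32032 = 127579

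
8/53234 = 4/26617 = 0.00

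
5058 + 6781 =11839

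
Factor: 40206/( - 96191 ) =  - 2^1*3^1 * 43^(- 1 )*2237^( -1 )*6701^1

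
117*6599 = 772083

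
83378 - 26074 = 57304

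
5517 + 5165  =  10682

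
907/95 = 9 + 52/95=   9.55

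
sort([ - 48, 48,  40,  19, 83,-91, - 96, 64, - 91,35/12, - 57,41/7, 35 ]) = [-96, - 91,-91, - 57, -48,35/12, 41/7,19, 35, 40, 48, 64, 83 ] 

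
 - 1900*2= - 3800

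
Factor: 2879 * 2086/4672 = 3002797/2336 = 2^(- 5 ) *7^1*73^( - 1 )*149^1*2879^1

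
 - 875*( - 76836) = 67231500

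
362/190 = 1 + 86/95 = 1.91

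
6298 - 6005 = 293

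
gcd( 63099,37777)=1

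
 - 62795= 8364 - 71159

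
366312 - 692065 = -325753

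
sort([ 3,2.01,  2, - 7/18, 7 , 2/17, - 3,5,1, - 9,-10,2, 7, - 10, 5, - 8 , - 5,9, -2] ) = [-10, - 10, - 9,-8, - 5, - 3, - 2, - 7/18,2/17, 1,2, 2,2.01,3, 5, 5, 7, 7,9]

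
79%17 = 11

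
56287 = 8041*7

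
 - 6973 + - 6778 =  - 13751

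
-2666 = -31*86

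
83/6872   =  83/6872 = 0.01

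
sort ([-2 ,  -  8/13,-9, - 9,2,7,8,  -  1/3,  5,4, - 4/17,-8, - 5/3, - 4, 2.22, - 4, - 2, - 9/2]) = [ - 9 , - 9, - 8, - 9/2,- 4, - 4, - 2,- 2,  -  5/3,- 8/13,-1/3,-4/17  ,  2 , 2.22,4,5, 7,  8]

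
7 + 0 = 7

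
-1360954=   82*(-16597) 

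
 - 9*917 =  - 8253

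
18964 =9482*2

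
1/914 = 1/914 = 0.00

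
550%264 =22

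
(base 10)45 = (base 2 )101101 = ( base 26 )1j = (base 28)1h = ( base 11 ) 41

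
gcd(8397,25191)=8397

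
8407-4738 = 3669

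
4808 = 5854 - 1046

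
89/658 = 89/658 = 0.14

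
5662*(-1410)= - 7983420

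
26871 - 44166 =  - 17295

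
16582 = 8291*2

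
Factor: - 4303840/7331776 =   -  134495/229118 = -  2^( - 1)* 5^1 * 37^1*109^ ( - 1) * 727^1*1051^ (-1 ) 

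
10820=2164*5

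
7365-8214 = - 849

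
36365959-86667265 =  - 50301306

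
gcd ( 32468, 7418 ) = 2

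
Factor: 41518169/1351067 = 7^1*11^1*29^1*239^( - 1)*5653^ ( -1)*18593^1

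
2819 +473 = 3292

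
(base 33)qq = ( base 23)1fa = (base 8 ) 1564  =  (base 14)472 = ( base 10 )884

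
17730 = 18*985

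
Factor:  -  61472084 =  - 2^2*71^1*216451^1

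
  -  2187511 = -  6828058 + 4640547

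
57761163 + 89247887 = 147009050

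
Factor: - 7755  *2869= - 22249095  =  - 3^1*5^1*11^1*19^1*47^1 * 151^1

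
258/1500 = 43/250  =  0.17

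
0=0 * 25856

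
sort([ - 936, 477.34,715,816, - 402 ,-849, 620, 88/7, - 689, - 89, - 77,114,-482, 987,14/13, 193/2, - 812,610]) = [ - 936, - 849, - 812, - 689,  -  482, - 402, - 89, - 77, 14/13, 88/7, 193/2,114, 477.34,610,620, 715, 816,987]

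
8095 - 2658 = 5437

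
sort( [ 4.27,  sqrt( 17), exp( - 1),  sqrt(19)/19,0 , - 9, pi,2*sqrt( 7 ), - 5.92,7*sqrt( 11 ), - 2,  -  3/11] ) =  [  -  9, - 5.92, - 2,  -  3/11, 0,sqrt( 19)/19, exp( - 1 ), pi, sqrt(17 ), 4.27,  2*sqrt(7), 7*sqrt(11)]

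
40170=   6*6695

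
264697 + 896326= 1161023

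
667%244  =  179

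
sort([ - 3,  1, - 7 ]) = [ - 7,-3,  1 ] 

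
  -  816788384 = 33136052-849924436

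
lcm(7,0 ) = 0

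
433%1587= 433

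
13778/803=17 + 127/803 = 17.16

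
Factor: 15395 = 5^1*3079^1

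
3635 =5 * 727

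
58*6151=356758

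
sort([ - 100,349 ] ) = [ - 100,349 ] 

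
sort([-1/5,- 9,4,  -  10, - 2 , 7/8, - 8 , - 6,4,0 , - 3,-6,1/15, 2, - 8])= [-10, - 9, - 8, - 8, - 6, - 6,-3, - 2, - 1/5, 0,1/15,7/8  ,  2, 4, 4 ] 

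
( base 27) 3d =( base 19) 4I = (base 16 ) 5E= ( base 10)94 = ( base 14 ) 6A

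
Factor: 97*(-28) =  - 2716 = - 2^2*7^1*97^1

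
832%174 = 136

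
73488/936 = 78 + 20/39 = 78.51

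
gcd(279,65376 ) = 9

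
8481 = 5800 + 2681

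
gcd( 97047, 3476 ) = 1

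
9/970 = 9/970  =  0.01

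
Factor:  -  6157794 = -2^1*3^1*1026299^1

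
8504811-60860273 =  - 52355462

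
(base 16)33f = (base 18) 2A3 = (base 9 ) 1123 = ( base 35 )NQ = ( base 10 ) 831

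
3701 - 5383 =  - 1682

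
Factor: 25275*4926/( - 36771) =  - 41501550/12257 = - 2^1 * 3^1* 5^2*7^( - 1 )*17^(- 1 ) * 103^( - 1 )*337^1*821^1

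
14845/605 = 24 + 65/121 = 24.54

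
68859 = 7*9837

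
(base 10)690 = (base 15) 310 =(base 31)m8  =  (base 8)1262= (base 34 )KA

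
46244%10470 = 4364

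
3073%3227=3073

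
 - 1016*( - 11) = 11176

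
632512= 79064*8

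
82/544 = 41/272 = 0.15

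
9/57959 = 9/57959= 0.00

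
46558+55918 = 102476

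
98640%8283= 7527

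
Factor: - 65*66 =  -2^1*3^1*5^1 * 11^1*13^1 = - 4290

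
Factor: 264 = 2^3 * 3^1*11^1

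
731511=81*9031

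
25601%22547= 3054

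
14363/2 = 7181+1/2 = 7181.50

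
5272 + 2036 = 7308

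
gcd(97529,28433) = 1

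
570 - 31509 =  - 30939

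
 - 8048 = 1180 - 9228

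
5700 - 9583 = -3883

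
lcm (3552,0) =0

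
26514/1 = 26514 = 26514.00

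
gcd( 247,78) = 13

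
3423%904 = 711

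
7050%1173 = 12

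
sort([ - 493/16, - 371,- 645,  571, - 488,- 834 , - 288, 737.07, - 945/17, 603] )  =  [ - 834, - 645, - 488,-371, - 288, - 945/17, - 493/16,571,  603, 737.07 ]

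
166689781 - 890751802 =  - 724062021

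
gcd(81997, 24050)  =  1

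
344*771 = 265224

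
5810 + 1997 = 7807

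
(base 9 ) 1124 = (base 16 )340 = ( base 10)832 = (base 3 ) 1010211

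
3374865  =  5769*585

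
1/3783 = 1/3783  =  0.00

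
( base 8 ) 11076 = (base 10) 4670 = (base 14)19B8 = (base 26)6NG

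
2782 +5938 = 8720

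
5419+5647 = 11066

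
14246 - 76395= - 62149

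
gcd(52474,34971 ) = 1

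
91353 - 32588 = 58765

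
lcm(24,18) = 72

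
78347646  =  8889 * 8814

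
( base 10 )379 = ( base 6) 1431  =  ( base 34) B5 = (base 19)10i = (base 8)573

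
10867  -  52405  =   -41538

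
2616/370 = 7 + 13/185 = 7.07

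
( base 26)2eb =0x6BF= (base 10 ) 1727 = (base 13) a2b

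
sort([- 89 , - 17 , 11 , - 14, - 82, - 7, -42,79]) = [ - 89 ,-82,-42,  -  17, - 14, - 7,11, 79] 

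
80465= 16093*5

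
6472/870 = 7 + 191/435=7.44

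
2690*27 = 72630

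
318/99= 106/33 = 3.21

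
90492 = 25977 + 64515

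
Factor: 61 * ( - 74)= -2^1*37^1*61^1=- 4514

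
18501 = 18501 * 1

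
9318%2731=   1125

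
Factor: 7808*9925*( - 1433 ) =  - 111049475200  =  - 2^7*5^2*61^1*397^1*1433^1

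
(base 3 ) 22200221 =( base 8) 14307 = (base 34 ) 5gj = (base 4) 1203013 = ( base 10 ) 6343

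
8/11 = 8/11 = 0.73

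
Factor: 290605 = 5^1*7^1*19^2*23^1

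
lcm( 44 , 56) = 616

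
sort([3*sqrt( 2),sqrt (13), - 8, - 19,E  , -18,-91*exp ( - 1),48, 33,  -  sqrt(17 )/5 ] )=[-91*exp(  -  1),-19, - 18, - 8, - sqrt(17)/5,E,sqrt(13 ),3*sqrt(2 ), 33,48]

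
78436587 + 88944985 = 167381572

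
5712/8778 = 136/209 = 0.65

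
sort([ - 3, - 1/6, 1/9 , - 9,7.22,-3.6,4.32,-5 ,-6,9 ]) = [ - 9, - 6, - 5, - 3.6,  -  3,-1/6, 1/9,4.32, 7.22,9 ]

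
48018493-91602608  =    -  43584115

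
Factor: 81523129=19^1*41^1*104651^1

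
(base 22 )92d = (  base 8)10475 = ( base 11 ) 3352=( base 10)4413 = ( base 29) 575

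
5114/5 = 5114/5 = 1022.80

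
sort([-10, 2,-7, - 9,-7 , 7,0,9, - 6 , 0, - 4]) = [ -10,  -  9 , - 7, - 7, - 6, - 4 , 0,0 , 2,7,9 ]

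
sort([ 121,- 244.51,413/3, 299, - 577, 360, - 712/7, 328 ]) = [  -  577,-244.51, - 712/7,  121, 413/3, 299, 328, 360 ] 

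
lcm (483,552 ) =3864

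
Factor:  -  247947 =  - 3^1*7^1*11807^1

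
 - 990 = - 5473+4483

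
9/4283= 9/4283 = 0.00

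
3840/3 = 1280= 1280.00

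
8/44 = 2/11 = 0.18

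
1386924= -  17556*( - 79 ) 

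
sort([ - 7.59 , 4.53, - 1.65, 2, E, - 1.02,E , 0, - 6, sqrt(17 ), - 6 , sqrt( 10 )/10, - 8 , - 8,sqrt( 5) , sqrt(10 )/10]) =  [ - 8 , - 8, - 7.59, - 6,- 6, - 1.65, - 1.02,0, sqrt(10 )/10,sqrt(10 )/10, 2, sqrt( 5 ),  E, E , sqrt(17),4.53]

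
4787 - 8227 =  - 3440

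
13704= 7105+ 6599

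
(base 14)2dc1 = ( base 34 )73b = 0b10000000001101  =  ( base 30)93F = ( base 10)8205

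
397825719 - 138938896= 258886823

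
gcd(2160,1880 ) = 40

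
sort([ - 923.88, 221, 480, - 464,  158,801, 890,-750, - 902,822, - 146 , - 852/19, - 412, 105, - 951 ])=[- 951, - 923.88,-902, - 750, - 464,-412,- 146 ,-852/19, 105,158,221, 480,801, 822, 890] 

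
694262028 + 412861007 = 1107123035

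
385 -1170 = -785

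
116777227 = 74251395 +42525832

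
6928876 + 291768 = 7220644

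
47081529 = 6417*7337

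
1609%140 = 69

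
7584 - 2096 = 5488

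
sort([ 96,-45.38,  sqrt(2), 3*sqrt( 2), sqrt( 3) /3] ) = [ - 45.38, sqrt( 3 ) /3, sqrt (2), 3*sqrt( 2),96]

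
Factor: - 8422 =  - 2^1*4211^1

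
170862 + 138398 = 309260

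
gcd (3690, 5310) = 90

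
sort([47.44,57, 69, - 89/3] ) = [ - 89/3,  47.44,57, 69]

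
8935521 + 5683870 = 14619391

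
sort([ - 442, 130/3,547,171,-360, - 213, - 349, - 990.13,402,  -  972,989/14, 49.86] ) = [-990.13, - 972,-442, - 360, - 349,  -  213,130/3,49.86 , 989/14, 171,402, 547]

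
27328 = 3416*8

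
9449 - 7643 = 1806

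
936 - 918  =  18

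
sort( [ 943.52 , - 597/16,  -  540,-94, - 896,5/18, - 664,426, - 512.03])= [ - 896,- 664,  -  540, - 512.03, - 94,  -  597/16,5/18,426,943.52 ]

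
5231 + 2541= 7772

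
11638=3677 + 7961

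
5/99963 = 5/99963=0.00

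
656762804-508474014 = 148288790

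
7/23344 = 7/23344 = 0.00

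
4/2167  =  4/2167=0.00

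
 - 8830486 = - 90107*98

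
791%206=173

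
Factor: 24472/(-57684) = -2^1*3^(  -  1 )*7^1*11^ ( - 1 ) = - 14/33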